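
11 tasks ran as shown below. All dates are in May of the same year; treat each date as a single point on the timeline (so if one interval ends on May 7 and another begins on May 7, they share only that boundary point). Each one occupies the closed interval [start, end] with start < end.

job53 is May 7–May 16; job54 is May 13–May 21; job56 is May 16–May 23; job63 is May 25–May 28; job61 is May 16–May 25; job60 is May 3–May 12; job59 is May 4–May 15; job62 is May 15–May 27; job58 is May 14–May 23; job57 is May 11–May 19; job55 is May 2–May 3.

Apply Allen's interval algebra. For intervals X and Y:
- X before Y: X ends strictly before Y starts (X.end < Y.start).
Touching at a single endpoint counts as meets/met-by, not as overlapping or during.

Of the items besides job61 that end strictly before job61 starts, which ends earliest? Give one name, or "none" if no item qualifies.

Target job61 = [May 16, May 25].
job53 [May 7, May 16] → meets → excluded.
job54 [May 13, May 21] → overlaps → excluded.
job55 [May 2, May 3] → before → candidate.
job56 [May 16, May 23] → starts → excluded.
job57 [May 11, May 19] → overlaps → excluded.
job58 [May 14, May 23] → overlaps → excluded.
job59 [May 4, May 15] → before → candidate.
job60 [May 3, May 12] → before → candidate.
job62 [May 15, May 27] → contains → excluded.
job63 [May 25, May 28] → met-by → excluded.
Among candidates, earliest end is May 3 → job55.

job55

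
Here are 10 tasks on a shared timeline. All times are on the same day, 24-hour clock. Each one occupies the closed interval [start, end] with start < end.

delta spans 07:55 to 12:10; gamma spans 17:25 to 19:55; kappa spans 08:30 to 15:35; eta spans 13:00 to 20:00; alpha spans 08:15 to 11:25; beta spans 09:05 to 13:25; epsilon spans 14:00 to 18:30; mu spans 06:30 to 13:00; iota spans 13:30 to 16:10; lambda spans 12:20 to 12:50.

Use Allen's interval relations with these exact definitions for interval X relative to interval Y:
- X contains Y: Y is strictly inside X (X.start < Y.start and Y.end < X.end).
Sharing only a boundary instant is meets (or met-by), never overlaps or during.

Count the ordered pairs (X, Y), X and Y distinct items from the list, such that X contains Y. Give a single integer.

10

Checking all 90 ordered pairs for relation 'contains'; matching pairs in alphabetical order:
(beta, lambda): beta contains lambda ✓
(delta, alpha): delta contains alpha ✓
(eta, epsilon): eta contains epsilon ✓
(eta, gamma): eta contains gamma ✓
(eta, iota): eta contains iota ✓
(kappa, beta): kappa contains beta ✓
(kappa, lambda): kappa contains lambda ✓
(mu, alpha): mu contains alpha ✓
(mu, delta): mu contains delta ✓
(mu, lambda): mu contains lambda ✓
Count: 10.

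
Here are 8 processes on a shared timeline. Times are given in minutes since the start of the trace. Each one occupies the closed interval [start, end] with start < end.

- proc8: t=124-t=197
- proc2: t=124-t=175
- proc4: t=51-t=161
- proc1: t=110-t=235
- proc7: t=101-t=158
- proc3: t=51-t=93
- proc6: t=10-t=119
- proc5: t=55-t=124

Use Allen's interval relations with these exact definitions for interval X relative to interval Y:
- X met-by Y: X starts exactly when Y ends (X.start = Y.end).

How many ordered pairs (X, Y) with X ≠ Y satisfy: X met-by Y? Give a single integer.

Checking all 56 ordered pairs for relation 'met-by'; matching pairs in alphabetical order:
(proc2, proc5): proc2 met-by proc5 ✓
(proc8, proc5): proc8 met-by proc5 ✓
Count: 2.

2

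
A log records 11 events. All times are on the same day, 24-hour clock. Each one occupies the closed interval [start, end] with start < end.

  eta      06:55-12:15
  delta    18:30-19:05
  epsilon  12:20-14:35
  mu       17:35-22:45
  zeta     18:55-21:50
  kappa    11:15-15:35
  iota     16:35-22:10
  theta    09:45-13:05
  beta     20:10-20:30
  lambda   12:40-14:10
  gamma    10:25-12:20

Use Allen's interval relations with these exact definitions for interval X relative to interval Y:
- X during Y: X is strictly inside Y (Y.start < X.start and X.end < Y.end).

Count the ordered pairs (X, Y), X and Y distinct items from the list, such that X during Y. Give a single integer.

Checking all 110 ordered pairs for relation 'during'; matching pairs in alphabetical order:
(beta, iota): beta during iota ✓
(beta, mu): beta during mu ✓
(beta, zeta): beta during zeta ✓
(delta, iota): delta during iota ✓
(delta, mu): delta during mu ✓
(epsilon, kappa): epsilon during kappa ✓
(gamma, theta): gamma during theta ✓
(lambda, epsilon): lambda during epsilon ✓
(lambda, kappa): lambda during kappa ✓
(zeta, iota): zeta during iota ✓
(zeta, mu): zeta during mu ✓
Count: 11.

11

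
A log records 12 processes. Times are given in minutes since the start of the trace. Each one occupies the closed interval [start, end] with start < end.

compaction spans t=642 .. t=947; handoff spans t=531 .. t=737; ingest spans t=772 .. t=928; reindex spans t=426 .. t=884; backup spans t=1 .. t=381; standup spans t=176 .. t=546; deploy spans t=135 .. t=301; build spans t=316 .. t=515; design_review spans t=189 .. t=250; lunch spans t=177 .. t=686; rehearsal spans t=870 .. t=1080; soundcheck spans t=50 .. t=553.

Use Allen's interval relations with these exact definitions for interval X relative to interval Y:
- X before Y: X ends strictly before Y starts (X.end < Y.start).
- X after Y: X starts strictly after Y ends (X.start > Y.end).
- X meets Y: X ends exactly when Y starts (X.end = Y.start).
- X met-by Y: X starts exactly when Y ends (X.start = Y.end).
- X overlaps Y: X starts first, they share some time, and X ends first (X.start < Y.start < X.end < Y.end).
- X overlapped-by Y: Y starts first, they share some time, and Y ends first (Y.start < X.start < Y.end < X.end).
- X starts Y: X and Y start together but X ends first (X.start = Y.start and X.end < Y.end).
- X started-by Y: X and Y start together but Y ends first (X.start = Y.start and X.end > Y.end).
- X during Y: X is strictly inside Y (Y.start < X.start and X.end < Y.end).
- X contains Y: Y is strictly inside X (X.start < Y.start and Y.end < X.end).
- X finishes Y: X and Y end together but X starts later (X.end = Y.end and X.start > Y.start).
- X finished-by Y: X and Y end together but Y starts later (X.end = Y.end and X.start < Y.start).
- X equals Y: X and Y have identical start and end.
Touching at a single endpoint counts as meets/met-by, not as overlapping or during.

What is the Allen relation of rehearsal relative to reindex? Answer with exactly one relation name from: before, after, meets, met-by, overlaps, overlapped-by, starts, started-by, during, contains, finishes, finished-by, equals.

overlapped-by

rehearsal = [t=870, t=1080]; reindex = [t=426, t=884].
Compare endpoints: rehearsal.start > reindex.start, rehearsal.start < reindex.end, rehearsal.end > reindex.start, rehearsal.end > reindex.end.
That pattern is 'overlapped-by'.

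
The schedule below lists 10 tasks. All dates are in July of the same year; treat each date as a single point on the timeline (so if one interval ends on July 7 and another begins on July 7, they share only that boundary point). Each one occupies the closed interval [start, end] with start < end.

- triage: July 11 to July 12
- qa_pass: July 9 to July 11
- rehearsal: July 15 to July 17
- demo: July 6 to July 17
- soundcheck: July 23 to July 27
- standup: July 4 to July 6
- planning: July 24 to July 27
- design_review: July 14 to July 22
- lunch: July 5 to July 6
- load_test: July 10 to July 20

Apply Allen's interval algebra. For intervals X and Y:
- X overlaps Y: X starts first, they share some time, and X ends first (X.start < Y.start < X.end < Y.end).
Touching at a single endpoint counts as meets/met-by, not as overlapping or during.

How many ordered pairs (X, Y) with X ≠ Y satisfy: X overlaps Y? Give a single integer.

Checking all 90 ordered pairs for relation 'overlaps'; matching pairs in alphabetical order:
(demo, design_review): demo overlaps design_review ✓
(demo, load_test): demo overlaps load_test ✓
(load_test, design_review): load_test overlaps design_review ✓
(qa_pass, load_test): qa_pass overlaps load_test ✓
Count: 4.

4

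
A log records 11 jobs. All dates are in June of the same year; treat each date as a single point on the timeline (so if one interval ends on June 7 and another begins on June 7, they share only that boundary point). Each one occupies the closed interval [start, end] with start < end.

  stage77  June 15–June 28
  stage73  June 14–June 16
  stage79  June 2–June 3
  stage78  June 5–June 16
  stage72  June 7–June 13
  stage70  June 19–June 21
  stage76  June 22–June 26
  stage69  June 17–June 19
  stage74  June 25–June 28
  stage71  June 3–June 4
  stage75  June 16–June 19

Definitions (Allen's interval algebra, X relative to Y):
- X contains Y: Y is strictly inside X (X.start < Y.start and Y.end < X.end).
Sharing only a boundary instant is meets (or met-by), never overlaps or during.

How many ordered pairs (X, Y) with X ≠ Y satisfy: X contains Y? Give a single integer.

5

Checking all 110 ordered pairs for relation 'contains'; matching pairs in alphabetical order:
(stage77, stage69): stage77 contains stage69 ✓
(stage77, stage70): stage77 contains stage70 ✓
(stage77, stage75): stage77 contains stage75 ✓
(stage77, stage76): stage77 contains stage76 ✓
(stage78, stage72): stage78 contains stage72 ✓
Count: 5.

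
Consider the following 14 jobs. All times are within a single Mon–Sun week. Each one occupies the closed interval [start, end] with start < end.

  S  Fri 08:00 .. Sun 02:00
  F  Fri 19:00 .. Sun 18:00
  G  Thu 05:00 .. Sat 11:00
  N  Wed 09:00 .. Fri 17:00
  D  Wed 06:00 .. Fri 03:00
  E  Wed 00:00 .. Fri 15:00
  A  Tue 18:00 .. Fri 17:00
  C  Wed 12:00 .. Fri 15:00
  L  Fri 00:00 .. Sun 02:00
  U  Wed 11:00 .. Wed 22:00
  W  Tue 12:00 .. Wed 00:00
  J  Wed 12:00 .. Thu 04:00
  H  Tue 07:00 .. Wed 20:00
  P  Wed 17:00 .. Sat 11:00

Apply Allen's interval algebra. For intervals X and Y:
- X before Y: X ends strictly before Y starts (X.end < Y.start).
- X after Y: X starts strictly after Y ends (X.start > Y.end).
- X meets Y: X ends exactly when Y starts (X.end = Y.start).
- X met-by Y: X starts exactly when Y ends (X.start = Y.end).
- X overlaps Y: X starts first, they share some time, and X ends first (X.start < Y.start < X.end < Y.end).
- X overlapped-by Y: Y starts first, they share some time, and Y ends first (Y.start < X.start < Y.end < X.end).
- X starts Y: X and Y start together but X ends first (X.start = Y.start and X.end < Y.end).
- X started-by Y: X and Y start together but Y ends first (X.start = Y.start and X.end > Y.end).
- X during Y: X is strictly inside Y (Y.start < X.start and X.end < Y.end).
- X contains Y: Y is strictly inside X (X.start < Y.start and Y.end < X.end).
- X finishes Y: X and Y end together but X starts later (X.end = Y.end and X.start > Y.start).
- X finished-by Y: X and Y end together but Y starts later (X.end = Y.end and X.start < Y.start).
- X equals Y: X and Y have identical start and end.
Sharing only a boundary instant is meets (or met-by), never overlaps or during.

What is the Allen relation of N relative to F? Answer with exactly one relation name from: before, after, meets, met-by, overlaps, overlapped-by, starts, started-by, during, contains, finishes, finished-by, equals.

N = [Wed 09:00, Fri 17:00]; F = [Fri 19:00, Sun 18:00].
Compare endpoints: N.start < F.start, N.start < F.end, N.end < F.start, N.end < F.end.
That pattern is 'before'.

before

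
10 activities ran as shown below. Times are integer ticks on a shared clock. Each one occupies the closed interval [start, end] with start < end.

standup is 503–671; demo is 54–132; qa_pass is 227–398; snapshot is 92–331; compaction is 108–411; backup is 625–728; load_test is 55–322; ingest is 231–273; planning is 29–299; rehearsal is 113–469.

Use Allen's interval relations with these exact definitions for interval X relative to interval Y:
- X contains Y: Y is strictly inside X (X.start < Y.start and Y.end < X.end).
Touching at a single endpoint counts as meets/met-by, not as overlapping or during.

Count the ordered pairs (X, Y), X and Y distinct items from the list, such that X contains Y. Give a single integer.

Checking all 90 ordered pairs for relation 'contains'; matching pairs in alphabetical order:
(compaction, ingest): compaction contains ingest ✓
(compaction, qa_pass): compaction contains qa_pass ✓
(load_test, ingest): load_test contains ingest ✓
(planning, demo): planning contains demo ✓
(planning, ingest): planning contains ingest ✓
(qa_pass, ingest): qa_pass contains ingest ✓
(rehearsal, ingest): rehearsal contains ingest ✓
(rehearsal, qa_pass): rehearsal contains qa_pass ✓
(snapshot, ingest): snapshot contains ingest ✓
Count: 9.

9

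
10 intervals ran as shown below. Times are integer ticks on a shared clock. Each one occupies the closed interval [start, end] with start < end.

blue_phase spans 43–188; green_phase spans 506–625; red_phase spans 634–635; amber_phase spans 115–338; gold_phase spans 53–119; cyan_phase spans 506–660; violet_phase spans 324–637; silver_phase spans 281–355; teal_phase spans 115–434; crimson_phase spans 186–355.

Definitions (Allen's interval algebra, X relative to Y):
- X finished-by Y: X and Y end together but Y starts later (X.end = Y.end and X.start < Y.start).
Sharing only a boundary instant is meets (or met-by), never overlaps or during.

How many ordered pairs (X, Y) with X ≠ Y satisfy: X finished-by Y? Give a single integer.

Checking all 90 ordered pairs for relation 'finished-by'; matching pairs in alphabetical order:
(crimson_phase, silver_phase): crimson_phase finished-by silver_phase ✓
Count: 1.

1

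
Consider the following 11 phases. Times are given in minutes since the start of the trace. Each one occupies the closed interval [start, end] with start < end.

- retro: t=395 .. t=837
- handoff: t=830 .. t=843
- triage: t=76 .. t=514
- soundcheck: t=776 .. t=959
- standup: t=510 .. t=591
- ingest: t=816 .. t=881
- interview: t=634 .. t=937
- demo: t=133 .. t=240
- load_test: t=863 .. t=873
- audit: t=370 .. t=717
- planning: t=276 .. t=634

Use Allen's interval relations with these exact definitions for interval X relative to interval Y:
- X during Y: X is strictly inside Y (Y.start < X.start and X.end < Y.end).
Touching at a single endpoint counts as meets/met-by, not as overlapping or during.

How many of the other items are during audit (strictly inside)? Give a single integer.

1

Target audit = [t=370, t=717].
demo [t=133, t=240] → before → no.
handoff [t=830, t=843] → after → no.
ingest [t=816, t=881] → after → no.
interview [t=634, t=937] → overlapped-by → no.
load_test [t=863, t=873] → after → no.
planning [t=276, t=634] → overlaps → no.
retro [t=395, t=837] → overlapped-by → no.
soundcheck [t=776, t=959] → after → no.
standup [t=510, t=591] → during → counts.
triage [t=76, t=514] → overlaps → no.
Total: 1.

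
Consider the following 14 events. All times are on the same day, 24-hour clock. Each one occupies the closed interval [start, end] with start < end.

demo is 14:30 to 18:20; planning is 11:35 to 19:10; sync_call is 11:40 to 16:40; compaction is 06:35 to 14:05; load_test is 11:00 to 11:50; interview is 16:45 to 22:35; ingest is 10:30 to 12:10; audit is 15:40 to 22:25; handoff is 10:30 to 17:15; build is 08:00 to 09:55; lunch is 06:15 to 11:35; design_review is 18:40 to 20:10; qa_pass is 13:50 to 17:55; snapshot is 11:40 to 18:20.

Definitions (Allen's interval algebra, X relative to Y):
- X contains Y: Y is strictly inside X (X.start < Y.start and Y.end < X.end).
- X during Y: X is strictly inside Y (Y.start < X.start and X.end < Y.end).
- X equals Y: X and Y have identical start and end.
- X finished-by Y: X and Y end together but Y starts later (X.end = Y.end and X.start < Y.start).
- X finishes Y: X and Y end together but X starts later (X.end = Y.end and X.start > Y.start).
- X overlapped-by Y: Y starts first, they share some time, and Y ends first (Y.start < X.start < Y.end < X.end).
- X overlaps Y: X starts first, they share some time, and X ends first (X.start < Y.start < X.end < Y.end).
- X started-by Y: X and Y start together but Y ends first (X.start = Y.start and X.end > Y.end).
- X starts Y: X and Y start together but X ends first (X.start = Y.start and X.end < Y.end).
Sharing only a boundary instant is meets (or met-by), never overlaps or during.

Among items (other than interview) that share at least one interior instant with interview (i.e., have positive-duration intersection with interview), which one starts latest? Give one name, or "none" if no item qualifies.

design_review

Target interview = [16:45, 22:35].
audit [15:40, 22:25] → overlaps → candidate.
build [08:00, 09:55] → before → excluded.
compaction [06:35, 14:05] → before → excluded.
demo [14:30, 18:20] → overlaps → candidate.
design_review [18:40, 20:10] → during → candidate.
handoff [10:30, 17:15] → overlaps → candidate.
ingest [10:30, 12:10] → before → excluded.
load_test [11:00, 11:50] → before → excluded.
lunch [06:15, 11:35] → before → excluded.
planning [11:35, 19:10] → overlaps → candidate.
qa_pass [13:50, 17:55] → overlaps → candidate.
snapshot [11:40, 18:20] → overlaps → candidate.
sync_call [11:40, 16:40] → before → excluded.
Among candidates, latest start is 18:40 → design_review.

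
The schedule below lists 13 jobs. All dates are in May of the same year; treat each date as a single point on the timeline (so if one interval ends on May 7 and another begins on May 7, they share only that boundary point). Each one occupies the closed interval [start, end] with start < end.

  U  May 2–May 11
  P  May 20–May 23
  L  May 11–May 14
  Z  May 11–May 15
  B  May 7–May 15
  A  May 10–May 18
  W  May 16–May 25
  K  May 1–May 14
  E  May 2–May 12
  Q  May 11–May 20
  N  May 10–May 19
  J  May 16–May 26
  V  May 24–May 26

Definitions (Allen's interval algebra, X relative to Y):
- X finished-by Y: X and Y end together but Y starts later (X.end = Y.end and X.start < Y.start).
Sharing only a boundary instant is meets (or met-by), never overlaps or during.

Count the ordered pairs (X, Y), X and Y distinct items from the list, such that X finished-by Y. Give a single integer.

Checking all 156 ordered pairs for relation 'finished-by'; matching pairs in alphabetical order:
(B, Z): B finished-by Z ✓
(J, V): J finished-by V ✓
(K, L): K finished-by L ✓
Count: 3.

3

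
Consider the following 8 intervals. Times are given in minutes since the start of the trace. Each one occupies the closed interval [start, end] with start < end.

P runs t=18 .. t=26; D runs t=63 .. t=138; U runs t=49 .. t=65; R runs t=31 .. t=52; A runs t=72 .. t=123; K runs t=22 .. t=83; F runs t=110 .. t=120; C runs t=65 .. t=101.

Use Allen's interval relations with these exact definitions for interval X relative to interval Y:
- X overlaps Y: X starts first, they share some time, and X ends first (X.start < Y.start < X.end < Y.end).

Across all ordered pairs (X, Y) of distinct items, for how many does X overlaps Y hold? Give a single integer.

Checking all 56 ordered pairs for relation 'overlaps'; matching pairs in alphabetical order:
(C, A): C overlaps A ✓
(K, A): K overlaps A ✓
(K, C): K overlaps C ✓
(K, D): K overlaps D ✓
(P, K): P overlaps K ✓
(R, U): R overlaps U ✓
(U, D): U overlaps D ✓
Count: 7.

7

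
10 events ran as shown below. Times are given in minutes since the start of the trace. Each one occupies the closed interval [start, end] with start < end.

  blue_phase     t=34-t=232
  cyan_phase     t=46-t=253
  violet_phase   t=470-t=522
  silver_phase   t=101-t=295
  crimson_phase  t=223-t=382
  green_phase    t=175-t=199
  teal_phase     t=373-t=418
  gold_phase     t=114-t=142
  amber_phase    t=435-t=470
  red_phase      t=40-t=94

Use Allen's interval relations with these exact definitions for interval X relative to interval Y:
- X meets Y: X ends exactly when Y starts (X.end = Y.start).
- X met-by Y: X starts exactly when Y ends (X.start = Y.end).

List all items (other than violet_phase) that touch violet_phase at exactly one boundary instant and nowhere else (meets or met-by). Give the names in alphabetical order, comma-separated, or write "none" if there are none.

Target violet_phase = [t=470, t=522].
amber_phase [t=435, t=470] → meets → yes.
blue_phase [t=34, t=232] → before → no.
crimson_phase [t=223, t=382] → before → no.
cyan_phase [t=46, t=253] → before → no.
gold_phase [t=114, t=142] → before → no.
green_phase [t=175, t=199] → before → no.
red_phase [t=40, t=94] → before → no.
silver_phase [t=101, t=295] → before → no.
teal_phase [t=373, t=418] → before → no.
Result: amber_phase.

amber_phase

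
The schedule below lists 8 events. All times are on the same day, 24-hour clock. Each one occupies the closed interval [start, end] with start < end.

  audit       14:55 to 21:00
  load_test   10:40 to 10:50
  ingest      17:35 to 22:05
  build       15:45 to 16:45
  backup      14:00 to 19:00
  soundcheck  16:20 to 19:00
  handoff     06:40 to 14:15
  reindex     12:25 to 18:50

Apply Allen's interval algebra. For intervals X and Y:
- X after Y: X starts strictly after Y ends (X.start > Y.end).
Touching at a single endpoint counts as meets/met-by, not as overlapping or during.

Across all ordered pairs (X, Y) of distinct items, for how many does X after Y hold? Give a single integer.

11

Checking all 56 ordered pairs for relation 'after'; matching pairs in alphabetical order:
(audit, handoff): audit after handoff ✓
(audit, load_test): audit after load_test ✓
(backup, load_test): backup after load_test ✓
(build, handoff): build after handoff ✓
(build, load_test): build after load_test ✓
(ingest, build): ingest after build ✓
(ingest, handoff): ingest after handoff ✓
(ingest, load_test): ingest after load_test ✓
(reindex, load_test): reindex after load_test ✓
(soundcheck, handoff): soundcheck after handoff ✓
(soundcheck, load_test): soundcheck after load_test ✓
Count: 11.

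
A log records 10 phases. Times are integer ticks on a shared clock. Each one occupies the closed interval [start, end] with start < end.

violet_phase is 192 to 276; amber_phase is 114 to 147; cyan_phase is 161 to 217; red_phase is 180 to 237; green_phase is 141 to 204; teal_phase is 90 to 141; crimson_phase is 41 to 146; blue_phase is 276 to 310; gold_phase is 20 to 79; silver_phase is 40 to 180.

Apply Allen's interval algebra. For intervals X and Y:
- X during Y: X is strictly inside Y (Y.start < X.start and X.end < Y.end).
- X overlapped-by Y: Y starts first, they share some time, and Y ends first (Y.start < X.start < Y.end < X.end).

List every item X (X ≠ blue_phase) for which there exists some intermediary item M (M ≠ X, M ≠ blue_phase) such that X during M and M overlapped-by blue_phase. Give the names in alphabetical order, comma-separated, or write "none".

none

Target blue_phase = [276, 310].
Intermediaries M with M overlapped-by blue_phase: none.
Union: none.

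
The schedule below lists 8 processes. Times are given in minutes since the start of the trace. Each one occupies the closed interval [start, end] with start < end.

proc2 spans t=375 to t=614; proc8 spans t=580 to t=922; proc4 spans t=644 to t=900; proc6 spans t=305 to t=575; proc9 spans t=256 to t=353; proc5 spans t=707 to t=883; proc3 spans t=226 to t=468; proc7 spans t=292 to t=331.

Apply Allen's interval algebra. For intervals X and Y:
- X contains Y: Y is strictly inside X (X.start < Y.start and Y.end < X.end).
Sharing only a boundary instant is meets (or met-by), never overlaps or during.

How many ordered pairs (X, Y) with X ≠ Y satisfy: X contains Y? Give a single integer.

6

Checking all 56 ordered pairs for relation 'contains'; matching pairs in alphabetical order:
(proc3, proc7): proc3 contains proc7 ✓
(proc3, proc9): proc3 contains proc9 ✓
(proc4, proc5): proc4 contains proc5 ✓
(proc8, proc4): proc8 contains proc4 ✓
(proc8, proc5): proc8 contains proc5 ✓
(proc9, proc7): proc9 contains proc7 ✓
Count: 6.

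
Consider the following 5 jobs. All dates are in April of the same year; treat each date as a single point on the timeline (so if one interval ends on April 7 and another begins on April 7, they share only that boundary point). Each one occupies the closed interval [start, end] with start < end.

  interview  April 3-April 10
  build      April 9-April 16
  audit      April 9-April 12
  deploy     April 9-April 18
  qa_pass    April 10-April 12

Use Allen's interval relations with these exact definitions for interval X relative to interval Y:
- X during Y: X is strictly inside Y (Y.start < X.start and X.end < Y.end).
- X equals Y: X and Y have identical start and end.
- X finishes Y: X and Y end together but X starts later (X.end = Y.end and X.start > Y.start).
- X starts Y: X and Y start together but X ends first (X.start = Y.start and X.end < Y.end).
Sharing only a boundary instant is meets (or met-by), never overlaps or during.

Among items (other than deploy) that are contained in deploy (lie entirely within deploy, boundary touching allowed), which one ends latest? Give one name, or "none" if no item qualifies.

Target deploy = [April 9, April 18].
audit [April 9, April 12] → starts → candidate.
build [April 9, April 16] → starts → candidate.
interview [April 3, April 10] → overlaps → excluded.
qa_pass [April 10, April 12] → during → candidate.
Among candidates, latest end is April 16 → build.

build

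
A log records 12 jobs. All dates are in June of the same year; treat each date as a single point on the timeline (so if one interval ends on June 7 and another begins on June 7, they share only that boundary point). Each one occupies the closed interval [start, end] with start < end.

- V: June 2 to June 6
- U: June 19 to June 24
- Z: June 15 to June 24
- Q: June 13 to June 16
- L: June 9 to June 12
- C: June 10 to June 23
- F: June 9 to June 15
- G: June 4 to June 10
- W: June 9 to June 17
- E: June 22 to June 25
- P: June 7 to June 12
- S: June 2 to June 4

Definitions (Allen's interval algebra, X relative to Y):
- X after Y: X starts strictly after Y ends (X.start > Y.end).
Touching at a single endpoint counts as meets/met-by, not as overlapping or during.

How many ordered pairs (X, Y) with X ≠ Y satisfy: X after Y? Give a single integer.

36

Checking all 132 ordered pairs for relation 'after'; matching pairs in alphabetical order:
(C, S): C after S ✓
(C, V): C after V ✓
(E, F): E after F ✓
(E, G): E after G ✓
(E, L): E after L ✓
(E, P): E after P ✓
(E, Q): E after Q ✓
(E, S): E after S ✓
(E, V): E after V ✓
(E, W): E after W ✓
(F, S): F after S ✓
(F, V): F after V ✓
(L, S): L after S ✓
(L, V): L after V ✓
(P, S): P after S ✓
(P, V): P after V ✓
(Q, G): Q after G ✓
(Q, L): Q after L ✓
(Q, P): Q after P ✓
(Q, S): Q after S ✓
(Q, V): Q after V ✓
(U, F): U after F ✓
(U, G): U after G ✓
(U, L): U after L ✓
... plus 12 further pairs not listed.
Count: 36.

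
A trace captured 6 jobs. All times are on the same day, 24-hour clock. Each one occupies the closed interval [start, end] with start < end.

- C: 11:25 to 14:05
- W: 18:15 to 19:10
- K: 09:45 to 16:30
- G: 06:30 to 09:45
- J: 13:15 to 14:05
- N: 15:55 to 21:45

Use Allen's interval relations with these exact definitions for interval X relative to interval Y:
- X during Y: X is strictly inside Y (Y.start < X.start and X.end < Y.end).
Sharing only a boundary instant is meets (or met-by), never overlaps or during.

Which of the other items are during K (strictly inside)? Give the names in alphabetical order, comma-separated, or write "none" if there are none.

Target K = [09:45, 16:30].
C [11:25, 14:05] → during → yes.
G [06:30, 09:45] → meets → no.
J [13:15, 14:05] → during → yes.
N [15:55, 21:45] → overlapped-by → no.
W [18:15, 19:10] → after → no.
Result: C, J.

C, J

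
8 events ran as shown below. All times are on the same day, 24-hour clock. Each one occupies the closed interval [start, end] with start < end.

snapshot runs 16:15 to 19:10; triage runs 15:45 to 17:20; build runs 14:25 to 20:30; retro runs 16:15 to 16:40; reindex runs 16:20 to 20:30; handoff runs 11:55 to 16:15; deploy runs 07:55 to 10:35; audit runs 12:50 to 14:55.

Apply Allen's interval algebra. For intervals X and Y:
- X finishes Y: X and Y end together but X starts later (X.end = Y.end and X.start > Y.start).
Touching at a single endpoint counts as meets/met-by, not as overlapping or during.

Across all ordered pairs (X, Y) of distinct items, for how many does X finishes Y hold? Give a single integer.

1

Checking all 56 ordered pairs for relation 'finishes'; matching pairs in alphabetical order:
(reindex, build): reindex finishes build ✓
Count: 1.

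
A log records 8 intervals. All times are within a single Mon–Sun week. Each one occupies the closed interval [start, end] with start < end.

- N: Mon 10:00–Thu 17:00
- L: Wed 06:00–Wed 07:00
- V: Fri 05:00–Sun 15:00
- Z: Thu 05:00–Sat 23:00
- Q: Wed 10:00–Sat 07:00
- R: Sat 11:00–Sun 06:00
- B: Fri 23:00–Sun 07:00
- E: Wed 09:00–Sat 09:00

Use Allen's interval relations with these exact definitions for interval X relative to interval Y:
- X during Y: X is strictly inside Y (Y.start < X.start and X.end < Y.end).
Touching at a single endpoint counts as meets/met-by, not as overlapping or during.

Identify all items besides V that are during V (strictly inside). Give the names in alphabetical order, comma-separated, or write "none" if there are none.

Target V = [Fri 05:00, Sun 15:00].
B [Fri 23:00, Sun 07:00] → during → yes.
E [Wed 09:00, Sat 09:00] → overlaps → no.
L [Wed 06:00, Wed 07:00] → before → no.
N [Mon 10:00, Thu 17:00] → before → no.
Q [Wed 10:00, Sat 07:00] → overlaps → no.
R [Sat 11:00, Sun 06:00] → during → yes.
Z [Thu 05:00, Sat 23:00] → overlaps → no.
Result: B, R.

B, R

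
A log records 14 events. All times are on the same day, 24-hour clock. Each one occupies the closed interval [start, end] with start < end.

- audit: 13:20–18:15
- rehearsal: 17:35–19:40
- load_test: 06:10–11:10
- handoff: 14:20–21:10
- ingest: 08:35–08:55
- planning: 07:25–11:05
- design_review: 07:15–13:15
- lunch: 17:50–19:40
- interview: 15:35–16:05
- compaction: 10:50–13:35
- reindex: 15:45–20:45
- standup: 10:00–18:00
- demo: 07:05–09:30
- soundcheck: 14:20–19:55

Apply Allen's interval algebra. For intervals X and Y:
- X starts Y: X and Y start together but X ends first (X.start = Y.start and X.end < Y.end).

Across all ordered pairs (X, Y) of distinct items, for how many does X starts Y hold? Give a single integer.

Checking all 182 ordered pairs for relation 'starts'; matching pairs in alphabetical order:
(soundcheck, handoff): soundcheck starts handoff ✓
Count: 1.

1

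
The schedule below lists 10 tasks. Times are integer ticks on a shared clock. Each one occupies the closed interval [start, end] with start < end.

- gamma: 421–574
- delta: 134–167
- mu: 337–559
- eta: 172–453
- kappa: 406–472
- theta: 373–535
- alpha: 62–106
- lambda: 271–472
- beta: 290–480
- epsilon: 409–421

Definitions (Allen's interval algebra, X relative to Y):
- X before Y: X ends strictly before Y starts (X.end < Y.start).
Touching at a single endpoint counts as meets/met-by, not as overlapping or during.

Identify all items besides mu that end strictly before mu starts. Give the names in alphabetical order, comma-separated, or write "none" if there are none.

alpha, delta

Target mu = [337, 559].
alpha [62, 106] → before → yes.
beta [290, 480] → overlaps → no.
delta [134, 167] → before → yes.
epsilon [409, 421] → during → no.
eta [172, 453] → overlaps → no.
gamma [421, 574] → overlapped-by → no.
kappa [406, 472] → during → no.
lambda [271, 472] → overlaps → no.
theta [373, 535] → during → no.
Result: alpha, delta.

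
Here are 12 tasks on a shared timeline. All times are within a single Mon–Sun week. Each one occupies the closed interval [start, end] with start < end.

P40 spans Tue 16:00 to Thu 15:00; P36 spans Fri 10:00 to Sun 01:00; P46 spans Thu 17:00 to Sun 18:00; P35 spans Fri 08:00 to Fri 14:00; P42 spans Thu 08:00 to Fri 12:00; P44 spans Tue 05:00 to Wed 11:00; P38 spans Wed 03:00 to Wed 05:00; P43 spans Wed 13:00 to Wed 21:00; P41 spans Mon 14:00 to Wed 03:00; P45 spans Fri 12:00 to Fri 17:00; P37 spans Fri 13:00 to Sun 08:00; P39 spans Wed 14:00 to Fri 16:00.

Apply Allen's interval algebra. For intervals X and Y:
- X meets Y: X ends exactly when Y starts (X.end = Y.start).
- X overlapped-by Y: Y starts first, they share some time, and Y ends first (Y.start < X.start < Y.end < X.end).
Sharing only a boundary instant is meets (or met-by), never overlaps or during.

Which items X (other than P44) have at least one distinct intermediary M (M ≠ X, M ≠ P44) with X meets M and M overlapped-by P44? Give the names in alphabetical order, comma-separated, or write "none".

Target P44 = [Tue 05:00, Wed 11:00].
Intermediaries M with M overlapped-by P44: P40.
Via P40 — items with X meets P40: none.
Union: none.

none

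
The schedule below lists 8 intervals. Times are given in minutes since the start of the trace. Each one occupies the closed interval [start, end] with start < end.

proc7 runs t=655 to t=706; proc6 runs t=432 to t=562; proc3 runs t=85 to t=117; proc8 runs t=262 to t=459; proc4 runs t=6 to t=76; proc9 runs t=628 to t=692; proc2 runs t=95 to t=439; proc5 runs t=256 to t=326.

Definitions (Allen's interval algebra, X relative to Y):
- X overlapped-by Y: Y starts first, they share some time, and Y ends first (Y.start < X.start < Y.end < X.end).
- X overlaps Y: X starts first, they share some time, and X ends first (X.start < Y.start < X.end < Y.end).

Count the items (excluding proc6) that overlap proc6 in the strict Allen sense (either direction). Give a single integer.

2

Target proc6 = [t=432, t=562].
proc2 [t=95, t=439] → overlaps → counts.
proc3 [t=85, t=117] → before → no.
proc4 [t=6, t=76] → before → no.
proc5 [t=256, t=326] → before → no.
proc7 [t=655, t=706] → after → no.
proc8 [t=262, t=459] → overlaps → counts.
proc9 [t=628, t=692] → after → no.
Total: 2.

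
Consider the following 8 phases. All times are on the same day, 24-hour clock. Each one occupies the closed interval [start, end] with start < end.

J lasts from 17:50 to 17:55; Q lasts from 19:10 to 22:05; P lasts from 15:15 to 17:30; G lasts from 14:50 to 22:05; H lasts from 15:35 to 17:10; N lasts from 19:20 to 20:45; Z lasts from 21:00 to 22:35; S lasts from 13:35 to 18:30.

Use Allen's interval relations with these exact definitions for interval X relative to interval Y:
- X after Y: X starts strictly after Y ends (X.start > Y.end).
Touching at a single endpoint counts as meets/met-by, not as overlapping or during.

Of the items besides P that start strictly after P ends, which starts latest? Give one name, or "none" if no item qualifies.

Target P = [15:15, 17:30].
G [14:50, 22:05] → contains → excluded.
H [15:35, 17:10] → during → excluded.
J [17:50, 17:55] → after → candidate.
N [19:20, 20:45] → after → candidate.
Q [19:10, 22:05] → after → candidate.
S [13:35, 18:30] → contains → excluded.
Z [21:00, 22:35] → after → candidate.
Among candidates, latest start is 21:00 → Z.

Z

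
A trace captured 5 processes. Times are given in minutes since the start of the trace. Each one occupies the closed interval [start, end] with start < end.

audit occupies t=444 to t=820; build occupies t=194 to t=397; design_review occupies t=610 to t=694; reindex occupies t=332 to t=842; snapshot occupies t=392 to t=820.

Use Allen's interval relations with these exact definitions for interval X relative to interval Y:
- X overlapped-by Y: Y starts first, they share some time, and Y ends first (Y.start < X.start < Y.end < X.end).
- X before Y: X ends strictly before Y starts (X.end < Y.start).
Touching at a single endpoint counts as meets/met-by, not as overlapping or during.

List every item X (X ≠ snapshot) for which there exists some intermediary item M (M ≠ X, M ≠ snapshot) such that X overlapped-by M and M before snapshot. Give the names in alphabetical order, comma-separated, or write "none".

none

Target snapshot = [t=392, t=820].
Intermediaries M with M before snapshot: none.
Union: none.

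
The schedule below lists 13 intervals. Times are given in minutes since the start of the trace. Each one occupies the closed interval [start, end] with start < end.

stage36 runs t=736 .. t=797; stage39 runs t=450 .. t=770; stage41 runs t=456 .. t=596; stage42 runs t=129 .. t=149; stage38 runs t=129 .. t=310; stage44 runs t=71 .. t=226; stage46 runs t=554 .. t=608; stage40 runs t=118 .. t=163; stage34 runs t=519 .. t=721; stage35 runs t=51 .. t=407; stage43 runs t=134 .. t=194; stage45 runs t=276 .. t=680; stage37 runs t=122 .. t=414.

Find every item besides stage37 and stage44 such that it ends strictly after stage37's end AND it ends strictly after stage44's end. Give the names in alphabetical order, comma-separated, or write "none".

Conditions: its end is strictly after stage37's end (X.end > t=414) AND its end is strictly after stage44's end (X.end > t=226).
stage34: end t=721 > t=414? ✓; end t=721 > t=226? ✓ → yes.
stage35: end t=407 > t=414? ✗; end t=407 > t=226? ✓ → no.
stage36: end t=797 > t=414? ✓; end t=797 > t=226? ✓ → yes.
stage38: end t=310 > t=414? ✗; end t=310 > t=226? ✓ → no.
stage39: end t=770 > t=414? ✓; end t=770 > t=226? ✓ → yes.
stage40: end t=163 > t=414? ✗; end t=163 > t=226? ✗ → no.
stage41: end t=596 > t=414? ✓; end t=596 > t=226? ✓ → yes.
stage42: end t=149 > t=414? ✗; end t=149 > t=226? ✗ → no.
stage43: end t=194 > t=414? ✗; end t=194 > t=226? ✗ → no.
stage45: end t=680 > t=414? ✓; end t=680 > t=226? ✓ → yes.
stage46: end t=608 > t=414? ✓; end t=608 > t=226? ✓ → yes.
Result: stage34, stage36, stage39, stage41, stage45, stage46.

stage34, stage36, stage39, stage41, stage45, stage46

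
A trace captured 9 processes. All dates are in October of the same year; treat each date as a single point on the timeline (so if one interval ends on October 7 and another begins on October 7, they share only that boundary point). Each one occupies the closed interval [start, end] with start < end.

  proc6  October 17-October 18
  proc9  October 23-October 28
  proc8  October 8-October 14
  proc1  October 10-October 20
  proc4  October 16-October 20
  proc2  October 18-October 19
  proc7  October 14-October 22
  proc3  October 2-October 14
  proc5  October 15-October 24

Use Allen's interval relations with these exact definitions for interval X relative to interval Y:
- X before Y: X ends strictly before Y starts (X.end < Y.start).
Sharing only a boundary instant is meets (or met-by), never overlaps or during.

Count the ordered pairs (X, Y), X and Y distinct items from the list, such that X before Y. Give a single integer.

Checking all 72 ordered pairs for relation 'before'; matching pairs in alphabetical order:
(proc1, proc9): proc1 before proc9 ✓
(proc2, proc9): proc2 before proc9 ✓
(proc3, proc2): proc3 before proc2 ✓
(proc3, proc4): proc3 before proc4 ✓
(proc3, proc5): proc3 before proc5 ✓
(proc3, proc6): proc3 before proc6 ✓
(proc3, proc9): proc3 before proc9 ✓
(proc4, proc9): proc4 before proc9 ✓
(proc6, proc9): proc6 before proc9 ✓
(proc7, proc9): proc7 before proc9 ✓
(proc8, proc2): proc8 before proc2 ✓
(proc8, proc4): proc8 before proc4 ✓
(proc8, proc5): proc8 before proc5 ✓
(proc8, proc6): proc8 before proc6 ✓
(proc8, proc9): proc8 before proc9 ✓
Count: 15.

15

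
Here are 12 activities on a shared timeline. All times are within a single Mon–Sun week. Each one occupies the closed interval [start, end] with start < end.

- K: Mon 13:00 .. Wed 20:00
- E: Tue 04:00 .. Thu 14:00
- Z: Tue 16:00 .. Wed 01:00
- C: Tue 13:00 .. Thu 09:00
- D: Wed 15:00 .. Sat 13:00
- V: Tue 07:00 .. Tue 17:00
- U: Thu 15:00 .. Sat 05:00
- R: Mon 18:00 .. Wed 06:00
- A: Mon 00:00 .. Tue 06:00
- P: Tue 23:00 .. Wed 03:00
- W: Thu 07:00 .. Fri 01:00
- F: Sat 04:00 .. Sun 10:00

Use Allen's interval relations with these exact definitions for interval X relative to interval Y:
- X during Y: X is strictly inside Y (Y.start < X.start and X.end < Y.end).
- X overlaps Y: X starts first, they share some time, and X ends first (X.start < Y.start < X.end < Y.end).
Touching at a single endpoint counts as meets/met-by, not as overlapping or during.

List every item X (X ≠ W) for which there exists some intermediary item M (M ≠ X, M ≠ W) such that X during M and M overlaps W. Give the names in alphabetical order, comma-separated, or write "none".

C, P, V, Z

Target W = [Thu 07:00, Fri 01:00].
Intermediaries M with M overlaps W: C, E.
Via C — items with X during C: P, Z.
Via E — items with X during E: C, P, V, Z.
Union: C, P, V, Z.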